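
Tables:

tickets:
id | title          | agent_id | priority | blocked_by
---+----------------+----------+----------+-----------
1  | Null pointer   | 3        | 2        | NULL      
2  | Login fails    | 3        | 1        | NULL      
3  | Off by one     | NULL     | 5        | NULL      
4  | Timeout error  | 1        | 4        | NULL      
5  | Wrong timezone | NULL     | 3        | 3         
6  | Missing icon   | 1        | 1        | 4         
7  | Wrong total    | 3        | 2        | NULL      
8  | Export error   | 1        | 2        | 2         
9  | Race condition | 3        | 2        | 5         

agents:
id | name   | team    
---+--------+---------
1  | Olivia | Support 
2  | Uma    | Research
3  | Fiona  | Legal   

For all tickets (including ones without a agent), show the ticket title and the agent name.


LEFT JOIN keeps every row from tickets (the left table); where agent_id has no match in agents, the agent columns become NULL. Walk through each ticket:
  - ticket 1 (Null pointer): agent_id=3 -> matches Fiona
  - ticket 2 (Login fails): agent_id=3 -> matches Fiona
  - ticket 3 (Off by one): agent_id=NULL, no match -> kept with NULL
  - ticket 4 (Timeout error): agent_id=1 -> matches Olivia
  - ticket 5 (Wrong timezone): agent_id=NULL, no match -> kept with NULL
  - ticket 6 (Missing icon): agent_id=1 -> matches Olivia
  - ticket 7 (Wrong total): agent_id=3 -> matches Fiona
  - ticket 8 (Export error): agent_id=1 -> matches Olivia
  - ticket 9 (Race condition): agent_id=3 -> matches Fiona
All 9 rows appear; 2 have NULL agent.

SQL:
SELECT a.title, b.name AS agent
FROM tickets a
LEFT JOIN agents b ON a.agent_id = b.id

Result:
title          | agent 
---------------+-------
Null pointer   | Fiona 
Login fails    | Fiona 
Off by one     | NULL  
Timeout error  | Olivia
Wrong timezone | NULL  
Missing icon   | Olivia
Wrong total    | Fiona 
Export error   | Olivia
Race condition | Fiona 


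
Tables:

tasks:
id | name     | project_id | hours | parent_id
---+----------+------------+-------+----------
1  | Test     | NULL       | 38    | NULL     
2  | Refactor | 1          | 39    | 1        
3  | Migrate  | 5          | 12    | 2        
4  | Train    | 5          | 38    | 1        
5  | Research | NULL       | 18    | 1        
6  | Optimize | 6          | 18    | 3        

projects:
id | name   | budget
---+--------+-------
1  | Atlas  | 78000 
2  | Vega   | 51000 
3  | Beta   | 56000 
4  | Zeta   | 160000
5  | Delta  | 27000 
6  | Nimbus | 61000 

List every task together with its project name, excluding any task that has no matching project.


INNER JOIN keeps only tasks rows whose project_id matches an id in projects. Walk through each task:
  - task 1 (Test): project_id=NULL, no match -> dropped
  - task 2 (Refactor): project_id=1 -> matches Atlas
  - task 3 (Migrate): project_id=5 -> matches Delta
  - task 4 (Train): project_id=5 -> matches Delta
  - task 5 (Research): project_id=NULL, no match -> dropped
  - task 6 (Optimize): project_id=6 -> matches Nimbus
So 2 of 6 rows are dropped.

SQL:
SELECT a.name, b.name AS project
FROM tasks a
INNER JOIN projects b ON a.project_id = b.id

Result:
name     | project
---------+--------
Refactor | Atlas  
Migrate  | Delta  
Train    | Delta  
Optimize | Nimbus 


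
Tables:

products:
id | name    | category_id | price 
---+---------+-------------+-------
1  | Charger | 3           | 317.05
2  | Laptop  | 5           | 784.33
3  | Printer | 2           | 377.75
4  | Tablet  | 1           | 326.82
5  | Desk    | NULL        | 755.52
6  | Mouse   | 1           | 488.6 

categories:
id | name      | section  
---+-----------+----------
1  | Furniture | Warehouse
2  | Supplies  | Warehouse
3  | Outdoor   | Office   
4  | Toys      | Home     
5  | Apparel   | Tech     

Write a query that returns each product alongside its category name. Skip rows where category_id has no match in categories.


INNER JOIN keeps only products rows whose category_id matches an id in categories. Walk through each product:
  - product 1 (Charger): category_id=3 -> matches Outdoor
  - product 2 (Laptop): category_id=5 -> matches Apparel
  - product 3 (Printer): category_id=2 -> matches Supplies
  - product 4 (Tablet): category_id=1 -> matches Furniture
  - product 5 (Desk): category_id=NULL, no match -> dropped
  - product 6 (Mouse): category_id=1 -> matches Furniture
So 1 of 6 rows is dropped.

SQL:
SELECT a.name, b.name AS category
FROM products a
INNER JOIN categories b ON a.category_id = b.id

Result:
name    | category 
--------+----------
Charger | Outdoor  
Laptop  | Apparel  
Printer | Supplies 
Tablet  | Furniture
Mouse   | Furniture


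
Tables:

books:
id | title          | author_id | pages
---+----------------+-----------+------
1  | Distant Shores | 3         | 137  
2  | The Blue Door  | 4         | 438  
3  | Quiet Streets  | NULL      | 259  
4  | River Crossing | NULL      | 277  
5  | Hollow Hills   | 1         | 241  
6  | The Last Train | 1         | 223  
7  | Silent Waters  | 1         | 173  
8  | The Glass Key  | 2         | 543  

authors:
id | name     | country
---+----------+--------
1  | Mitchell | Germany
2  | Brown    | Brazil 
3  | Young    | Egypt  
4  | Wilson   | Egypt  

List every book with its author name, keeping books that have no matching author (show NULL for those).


LEFT JOIN keeps every row from books (the left table); where author_id has no match in authors, the author columns become NULL. Walk through each book:
  - book 1 (Distant Shores): author_id=3 -> matches Young
  - book 2 (The Blue Door): author_id=4 -> matches Wilson
  - book 3 (Quiet Streets): author_id=NULL, no match -> kept with NULL
  - book 4 (River Crossing): author_id=NULL, no match -> kept with NULL
  - book 5 (Hollow Hills): author_id=1 -> matches Mitchell
  - book 6 (The Last Train): author_id=1 -> matches Mitchell
  - book 7 (Silent Waters): author_id=1 -> matches Mitchell
  - book 8 (The Glass Key): author_id=2 -> matches Brown
All 8 rows appear; 2 have NULL author.

SQL:
SELECT a.title, b.name AS author
FROM books a
LEFT JOIN authors b ON a.author_id = b.id

Result:
title          | author  
---------------+---------
Distant Shores | Young   
The Blue Door  | Wilson  
Quiet Streets  | NULL    
River Crossing | NULL    
Hollow Hills   | Mitchell
The Last Train | Mitchell
Silent Waters  | Mitchell
The Glass Key  | Brown   


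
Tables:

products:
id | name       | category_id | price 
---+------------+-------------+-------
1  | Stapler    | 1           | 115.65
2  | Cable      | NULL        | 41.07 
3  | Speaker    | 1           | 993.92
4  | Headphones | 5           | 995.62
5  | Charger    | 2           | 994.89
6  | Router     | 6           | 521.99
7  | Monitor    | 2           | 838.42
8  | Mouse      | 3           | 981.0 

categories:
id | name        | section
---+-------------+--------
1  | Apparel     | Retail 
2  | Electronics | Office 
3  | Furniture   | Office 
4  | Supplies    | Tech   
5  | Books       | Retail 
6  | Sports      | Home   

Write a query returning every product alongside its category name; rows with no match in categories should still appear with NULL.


LEFT JOIN keeps every row from products (the left table); where category_id has no match in categories, the category columns become NULL. Walk through each product:
  - product 1 (Stapler): category_id=1 -> matches Apparel
  - product 2 (Cable): category_id=NULL, no match -> kept with NULL
  - product 3 (Speaker): category_id=1 -> matches Apparel
  - product 4 (Headphones): category_id=5 -> matches Books
  - product 5 (Charger): category_id=2 -> matches Electronics
  - product 6 (Router): category_id=6 -> matches Sports
  - product 7 (Monitor): category_id=2 -> matches Electronics
  - product 8 (Mouse): category_id=3 -> matches Furniture
All 8 rows appear; 1 has NULL category.

SQL:
SELECT a.name, b.name AS category
FROM products a
LEFT JOIN categories b ON a.category_id = b.id

Result:
name       | category   
-----------+------------
Stapler    | Apparel    
Cable      | NULL       
Speaker    | Apparel    
Headphones | Books      
Charger    | Electronics
Router     | Sports     
Monitor    | Electronics
Mouse      | Furniture  


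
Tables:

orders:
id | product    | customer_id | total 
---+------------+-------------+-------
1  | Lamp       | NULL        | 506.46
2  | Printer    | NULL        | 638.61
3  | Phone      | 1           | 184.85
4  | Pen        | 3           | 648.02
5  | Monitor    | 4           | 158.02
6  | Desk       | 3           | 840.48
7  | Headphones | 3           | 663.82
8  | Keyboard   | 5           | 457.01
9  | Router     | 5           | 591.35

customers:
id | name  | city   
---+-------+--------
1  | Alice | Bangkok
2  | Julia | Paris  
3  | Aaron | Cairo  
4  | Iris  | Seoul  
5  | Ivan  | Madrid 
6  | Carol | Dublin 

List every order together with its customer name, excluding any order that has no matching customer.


INNER JOIN keeps only orders rows whose customer_id matches an id in customers. Walk through each order:
  - order 1 (Lamp): customer_id=NULL, no match -> dropped
  - order 2 (Printer): customer_id=NULL, no match -> dropped
  - order 3 (Phone): customer_id=1 -> matches Alice
  - order 4 (Pen): customer_id=3 -> matches Aaron
  - order 5 (Monitor): customer_id=4 -> matches Iris
  - order 6 (Desk): customer_id=3 -> matches Aaron
  - order 7 (Headphones): customer_id=3 -> matches Aaron
  - order 8 (Keyboard): customer_id=5 -> matches Ivan
  - order 9 (Router): customer_id=5 -> matches Ivan
So 2 of 9 rows are dropped.

SQL:
SELECT a.product, b.name AS customer
FROM orders a
INNER JOIN customers b ON a.customer_id = b.id

Result:
product    | customer
-----------+---------
Phone      | Alice   
Pen        | Aaron   
Monitor    | Iris    
Desk       | Aaron   
Headphones | Aaron   
Keyboard   | Ivan    
Router     | Ivan    


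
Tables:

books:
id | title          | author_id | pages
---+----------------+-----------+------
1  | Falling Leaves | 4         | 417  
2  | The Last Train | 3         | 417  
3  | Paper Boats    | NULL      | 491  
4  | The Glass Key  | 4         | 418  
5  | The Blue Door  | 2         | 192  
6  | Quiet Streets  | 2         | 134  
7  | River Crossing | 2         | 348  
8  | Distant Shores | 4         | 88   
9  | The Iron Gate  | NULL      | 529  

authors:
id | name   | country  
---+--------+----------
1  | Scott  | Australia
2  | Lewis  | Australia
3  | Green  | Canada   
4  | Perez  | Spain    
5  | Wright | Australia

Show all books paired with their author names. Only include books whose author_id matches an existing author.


INNER JOIN keeps only books rows whose author_id matches an id in authors. Walk through each book:
  - book 1 (Falling Leaves): author_id=4 -> matches Perez
  - book 2 (The Last Train): author_id=3 -> matches Green
  - book 3 (Paper Boats): author_id=NULL, no match -> dropped
  - book 4 (The Glass Key): author_id=4 -> matches Perez
  - book 5 (The Blue Door): author_id=2 -> matches Lewis
  - book 6 (Quiet Streets): author_id=2 -> matches Lewis
  - book 7 (River Crossing): author_id=2 -> matches Lewis
  - book 8 (Distant Shores): author_id=4 -> matches Perez
  - book 9 (The Iron Gate): author_id=NULL, no match -> dropped
So 2 of 9 rows are dropped.

SQL:
SELECT a.title, b.name AS author
FROM books a
INNER JOIN authors b ON a.author_id = b.id

Result:
title          | author
---------------+-------
Falling Leaves | Perez 
The Last Train | Green 
The Glass Key  | Perez 
The Blue Door  | Lewis 
Quiet Streets  | Lewis 
River Crossing | Lewis 
Distant Shores | Perez 


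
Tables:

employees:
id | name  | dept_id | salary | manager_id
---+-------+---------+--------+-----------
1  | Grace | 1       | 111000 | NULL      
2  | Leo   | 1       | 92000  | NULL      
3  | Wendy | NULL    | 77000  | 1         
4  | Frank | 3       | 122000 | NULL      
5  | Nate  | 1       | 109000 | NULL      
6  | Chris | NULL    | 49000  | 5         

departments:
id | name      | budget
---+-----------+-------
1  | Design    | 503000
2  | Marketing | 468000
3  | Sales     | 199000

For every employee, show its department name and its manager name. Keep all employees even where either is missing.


Two LEFT JOINs from the same base table employees: one to departments via dept_id, one to employees itself via manager_id. Both are LEFT so every employee is preserved.
Match against departments:
  - employee 1 (Grace): dept_id=1 -> matches Design
  - employee 2 (Leo): dept_id=1 -> matches Design
  - employee 3 (Wendy): dept_id=NULL, no match -> kept with NULL
  - employee 4 (Frank): dept_id=3 -> matches Sales
  - employee 5 (Nate): dept_id=1 -> matches Design
  - employee 6 (Chris): dept_id=NULL, no match -> kept with NULL
Match against employees (self):
  - employee 1 (Grace): manager_id=NULL -> NULL
  - employee 2 (Leo): manager_id=NULL -> NULL
  - employee 3 (Wendy): manager_id=1 -> Grace
  - employee 4 (Frank): manager_id=NULL -> NULL
  - employee 5 (Nate): manager_id=NULL -> NULL
  - employee 6 (Chris): manager_id=5 -> Nate

SQL:
SELECT a.name, b.name AS department, c.name AS manager
FROM employees a
LEFT JOIN departments b ON a.dept_id = b.id
LEFT JOIN employees c ON a.manager_id = c.id

Result:
name  | department | manager
------+------------+--------
Grace | Design     | NULL   
Leo   | Design     | NULL   
Wendy | NULL       | Grace  
Frank | Sales      | NULL   
Nate  | Design     | NULL   
Chris | NULL       | Nate   


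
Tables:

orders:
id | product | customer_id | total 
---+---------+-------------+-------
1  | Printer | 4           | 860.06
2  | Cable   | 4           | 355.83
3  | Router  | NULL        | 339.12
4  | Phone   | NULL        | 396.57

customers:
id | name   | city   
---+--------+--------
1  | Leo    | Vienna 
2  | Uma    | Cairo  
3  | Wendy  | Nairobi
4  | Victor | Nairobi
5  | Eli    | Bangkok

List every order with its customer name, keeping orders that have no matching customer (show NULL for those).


LEFT JOIN keeps every row from orders (the left table); where customer_id has no match in customers, the customer columns become NULL. Walk through each order:
  - order 1 (Printer): customer_id=4 -> matches Victor
  - order 2 (Cable): customer_id=4 -> matches Victor
  - order 3 (Router): customer_id=NULL, no match -> kept with NULL
  - order 4 (Phone): customer_id=NULL, no match -> kept with NULL
All 4 rows appear; 2 have NULL customer.

SQL:
SELECT a.product, b.name AS customer
FROM orders a
LEFT JOIN customers b ON a.customer_id = b.id

Result:
product | customer
--------+---------
Printer | Victor  
Cable   | Victor  
Router  | NULL    
Phone   | NULL    


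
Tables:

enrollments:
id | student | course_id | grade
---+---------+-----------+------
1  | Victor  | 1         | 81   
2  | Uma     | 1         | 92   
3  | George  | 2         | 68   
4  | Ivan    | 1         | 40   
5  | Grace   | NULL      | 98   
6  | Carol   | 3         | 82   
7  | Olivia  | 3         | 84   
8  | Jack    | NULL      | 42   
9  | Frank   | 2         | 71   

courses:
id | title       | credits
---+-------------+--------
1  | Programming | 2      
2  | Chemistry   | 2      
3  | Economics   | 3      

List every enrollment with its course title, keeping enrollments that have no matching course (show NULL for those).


LEFT JOIN keeps every row from enrollments (the left table); where course_id has no match in courses, the course columns become NULL. Walk through each enrollment:
  - enrollment 1 (Victor): course_id=1 -> matches Programming
  - enrollment 2 (Uma): course_id=1 -> matches Programming
  - enrollment 3 (George): course_id=2 -> matches Chemistry
  - enrollment 4 (Ivan): course_id=1 -> matches Programming
  - enrollment 5 (Grace): course_id=NULL, no match -> kept with NULL
  - enrollment 6 (Carol): course_id=3 -> matches Economics
  - enrollment 7 (Olivia): course_id=3 -> matches Economics
  - enrollment 8 (Jack): course_id=NULL, no match -> kept with NULL
  - enrollment 9 (Frank): course_id=2 -> matches Chemistry
All 9 rows appear; 2 have NULL course.

SQL:
SELECT a.student, b.title AS course
FROM enrollments a
LEFT JOIN courses b ON a.course_id = b.id

Result:
student | course     
--------+------------
Victor  | Programming
Uma     | Programming
George  | Chemistry  
Ivan    | Programming
Grace   | NULL       
Carol   | Economics  
Olivia  | Economics  
Jack    | NULL       
Frank   | Chemistry  


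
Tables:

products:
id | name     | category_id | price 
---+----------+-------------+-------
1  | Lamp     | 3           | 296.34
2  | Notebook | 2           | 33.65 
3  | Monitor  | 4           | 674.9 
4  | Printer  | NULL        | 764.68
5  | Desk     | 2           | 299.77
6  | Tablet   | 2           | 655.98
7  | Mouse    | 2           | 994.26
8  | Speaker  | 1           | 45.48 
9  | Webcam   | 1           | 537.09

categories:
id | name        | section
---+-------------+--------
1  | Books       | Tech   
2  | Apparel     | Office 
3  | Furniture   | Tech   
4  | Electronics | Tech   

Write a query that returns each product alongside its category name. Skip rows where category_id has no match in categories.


INNER JOIN keeps only products rows whose category_id matches an id in categories. Walk through each product:
  - product 1 (Lamp): category_id=3 -> matches Furniture
  - product 2 (Notebook): category_id=2 -> matches Apparel
  - product 3 (Monitor): category_id=4 -> matches Electronics
  - product 4 (Printer): category_id=NULL, no match -> dropped
  - product 5 (Desk): category_id=2 -> matches Apparel
  - product 6 (Tablet): category_id=2 -> matches Apparel
  - product 7 (Mouse): category_id=2 -> matches Apparel
  - product 8 (Speaker): category_id=1 -> matches Books
  - product 9 (Webcam): category_id=1 -> matches Books
So 1 of 9 rows is dropped.

SQL:
SELECT a.name, b.name AS category
FROM products a
INNER JOIN categories b ON a.category_id = b.id

Result:
name     | category   
---------+------------
Lamp     | Furniture  
Notebook | Apparel    
Monitor  | Electronics
Desk     | Apparel    
Tablet   | Apparel    
Mouse    | Apparel    
Speaker  | Books      
Webcam   | Books      


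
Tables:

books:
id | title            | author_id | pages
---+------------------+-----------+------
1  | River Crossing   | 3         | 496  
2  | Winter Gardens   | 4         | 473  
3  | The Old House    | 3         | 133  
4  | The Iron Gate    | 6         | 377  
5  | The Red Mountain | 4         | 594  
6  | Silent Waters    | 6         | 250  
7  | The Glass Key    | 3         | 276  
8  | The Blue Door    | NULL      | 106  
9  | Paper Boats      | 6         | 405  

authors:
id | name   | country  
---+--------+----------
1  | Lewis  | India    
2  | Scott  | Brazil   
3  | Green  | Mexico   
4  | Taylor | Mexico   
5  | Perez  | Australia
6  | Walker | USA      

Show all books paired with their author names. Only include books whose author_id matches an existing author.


INNER JOIN keeps only books rows whose author_id matches an id in authors. Walk through each book:
  - book 1 (River Crossing): author_id=3 -> matches Green
  - book 2 (Winter Gardens): author_id=4 -> matches Taylor
  - book 3 (The Old House): author_id=3 -> matches Green
  - book 4 (The Iron Gate): author_id=6 -> matches Walker
  - book 5 (The Red Mountain): author_id=4 -> matches Taylor
  - book 6 (Silent Waters): author_id=6 -> matches Walker
  - book 7 (The Glass Key): author_id=3 -> matches Green
  - book 8 (The Blue Door): author_id=NULL, no match -> dropped
  - book 9 (Paper Boats): author_id=6 -> matches Walker
So 1 of 9 rows is dropped.

SQL:
SELECT a.title, b.name AS author
FROM books a
INNER JOIN authors b ON a.author_id = b.id

Result:
title            | author
-----------------+-------
River Crossing   | Green 
Winter Gardens   | Taylor
The Old House    | Green 
The Iron Gate    | Walker
The Red Mountain | Taylor
Silent Waters    | Walker
The Glass Key    | Green 
Paper Boats      | Walker


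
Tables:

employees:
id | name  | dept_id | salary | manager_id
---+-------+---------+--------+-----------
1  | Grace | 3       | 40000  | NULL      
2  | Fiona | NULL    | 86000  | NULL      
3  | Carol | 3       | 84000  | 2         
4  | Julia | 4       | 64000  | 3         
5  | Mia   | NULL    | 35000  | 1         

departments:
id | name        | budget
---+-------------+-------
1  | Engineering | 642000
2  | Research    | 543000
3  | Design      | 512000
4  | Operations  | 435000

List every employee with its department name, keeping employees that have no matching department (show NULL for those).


LEFT JOIN keeps every row from employees (the left table); where dept_id has no match in departments, the department columns become NULL. Walk through each employee:
  - employee 1 (Grace): dept_id=3 -> matches Design
  - employee 2 (Fiona): dept_id=NULL, no match -> kept with NULL
  - employee 3 (Carol): dept_id=3 -> matches Design
  - employee 4 (Julia): dept_id=4 -> matches Operations
  - employee 5 (Mia): dept_id=NULL, no match -> kept with NULL
All 5 rows appear; 2 have NULL department.

SQL:
SELECT a.name, b.name AS department
FROM employees a
LEFT JOIN departments b ON a.dept_id = b.id

Result:
name  | department
------+-----------
Grace | Design    
Fiona | NULL      
Carol | Design    
Julia | Operations
Mia   | NULL      


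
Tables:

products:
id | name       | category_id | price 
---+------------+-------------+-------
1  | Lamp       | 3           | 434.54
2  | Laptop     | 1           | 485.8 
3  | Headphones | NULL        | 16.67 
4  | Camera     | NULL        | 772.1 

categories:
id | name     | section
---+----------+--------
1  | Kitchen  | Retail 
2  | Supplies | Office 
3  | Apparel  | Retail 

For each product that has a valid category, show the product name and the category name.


INNER JOIN keeps only products rows whose category_id matches an id in categories. Walk through each product:
  - product 1 (Lamp): category_id=3 -> matches Apparel
  - product 2 (Laptop): category_id=1 -> matches Kitchen
  - product 3 (Headphones): category_id=NULL, no match -> dropped
  - product 4 (Camera): category_id=NULL, no match -> dropped
So 2 of 4 rows are dropped.

SQL:
SELECT a.name, b.name AS category
FROM products a
INNER JOIN categories b ON a.category_id = b.id

Result:
name   | category
-------+---------
Lamp   | Apparel 
Laptop | Kitchen 


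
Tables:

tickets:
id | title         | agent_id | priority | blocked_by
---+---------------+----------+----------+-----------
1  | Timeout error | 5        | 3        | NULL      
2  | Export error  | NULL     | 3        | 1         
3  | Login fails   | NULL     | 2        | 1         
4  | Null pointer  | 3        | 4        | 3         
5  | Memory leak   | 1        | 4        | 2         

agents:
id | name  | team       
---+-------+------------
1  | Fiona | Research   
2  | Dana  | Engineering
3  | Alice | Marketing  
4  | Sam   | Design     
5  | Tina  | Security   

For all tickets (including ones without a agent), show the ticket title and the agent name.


LEFT JOIN keeps every row from tickets (the left table); where agent_id has no match in agents, the agent columns become NULL. Walk through each ticket:
  - ticket 1 (Timeout error): agent_id=5 -> matches Tina
  - ticket 2 (Export error): agent_id=NULL, no match -> kept with NULL
  - ticket 3 (Login fails): agent_id=NULL, no match -> kept with NULL
  - ticket 4 (Null pointer): agent_id=3 -> matches Alice
  - ticket 5 (Memory leak): agent_id=1 -> matches Fiona
All 5 rows appear; 2 have NULL agent.

SQL:
SELECT a.title, b.name AS agent
FROM tickets a
LEFT JOIN agents b ON a.agent_id = b.id

Result:
title         | agent
--------------+------
Timeout error | Tina 
Export error  | NULL 
Login fails   | NULL 
Null pointer  | Alice
Memory leak   | Fiona


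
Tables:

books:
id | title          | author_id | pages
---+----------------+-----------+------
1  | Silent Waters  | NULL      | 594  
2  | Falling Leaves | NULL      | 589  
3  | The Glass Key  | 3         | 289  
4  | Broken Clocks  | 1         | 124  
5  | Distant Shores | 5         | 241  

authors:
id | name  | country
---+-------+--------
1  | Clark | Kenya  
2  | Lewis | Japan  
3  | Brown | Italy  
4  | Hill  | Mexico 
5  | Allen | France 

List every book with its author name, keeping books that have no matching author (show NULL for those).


LEFT JOIN keeps every row from books (the left table); where author_id has no match in authors, the author columns become NULL. Walk through each book:
  - book 1 (Silent Waters): author_id=NULL, no match -> kept with NULL
  - book 2 (Falling Leaves): author_id=NULL, no match -> kept with NULL
  - book 3 (The Glass Key): author_id=3 -> matches Brown
  - book 4 (Broken Clocks): author_id=1 -> matches Clark
  - book 5 (Distant Shores): author_id=5 -> matches Allen
All 5 rows appear; 2 have NULL author.

SQL:
SELECT a.title, b.name AS author
FROM books a
LEFT JOIN authors b ON a.author_id = b.id

Result:
title          | author
---------------+-------
Silent Waters  | NULL  
Falling Leaves | NULL  
The Glass Key  | Brown 
Broken Clocks  | Clark 
Distant Shores | Allen 


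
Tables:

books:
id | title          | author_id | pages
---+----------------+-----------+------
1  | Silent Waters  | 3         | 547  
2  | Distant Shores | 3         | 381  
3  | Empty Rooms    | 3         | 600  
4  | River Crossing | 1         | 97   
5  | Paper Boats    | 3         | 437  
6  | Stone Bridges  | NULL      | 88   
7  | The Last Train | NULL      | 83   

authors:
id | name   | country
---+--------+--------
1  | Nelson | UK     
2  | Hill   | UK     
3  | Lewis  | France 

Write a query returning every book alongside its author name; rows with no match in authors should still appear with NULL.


LEFT JOIN keeps every row from books (the left table); where author_id has no match in authors, the author columns become NULL. Walk through each book:
  - book 1 (Silent Waters): author_id=3 -> matches Lewis
  - book 2 (Distant Shores): author_id=3 -> matches Lewis
  - book 3 (Empty Rooms): author_id=3 -> matches Lewis
  - book 4 (River Crossing): author_id=1 -> matches Nelson
  - book 5 (Paper Boats): author_id=3 -> matches Lewis
  - book 6 (Stone Bridges): author_id=NULL, no match -> kept with NULL
  - book 7 (The Last Train): author_id=NULL, no match -> kept with NULL
All 7 rows appear; 2 have NULL author.

SQL:
SELECT a.title, b.name AS author
FROM books a
LEFT JOIN authors b ON a.author_id = b.id

Result:
title          | author
---------------+-------
Silent Waters  | Lewis 
Distant Shores | Lewis 
Empty Rooms    | Lewis 
River Crossing | Nelson
Paper Boats    | Lewis 
Stone Bridges  | NULL  
The Last Train | NULL  


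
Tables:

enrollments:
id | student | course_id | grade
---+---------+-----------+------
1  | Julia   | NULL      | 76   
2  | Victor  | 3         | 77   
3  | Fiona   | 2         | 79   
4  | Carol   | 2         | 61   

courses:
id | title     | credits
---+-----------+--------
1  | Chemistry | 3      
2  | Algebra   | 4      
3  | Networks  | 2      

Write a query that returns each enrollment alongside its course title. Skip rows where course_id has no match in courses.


INNER JOIN keeps only enrollments rows whose course_id matches an id in courses. Walk through each enrollment:
  - enrollment 1 (Julia): course_id=NULL, no match -> dropped
  - enrollment 2 (Victor): course_id=3 -> matches Networks
  - enrollment 3 (Fiona): course_id=2 -> matches Algebra
  - enrollment 4 (Carol): course_id=2 -> matches Algebra
So 1 of 4 rows is dropped.

SQL:
SELECT a.student, b.title AS course
FROM enrollments a
INNER JOIN courses b ON a.course_id = b.id

Result:
student | course  
--------+---------
Victor  | Networks
Fiona   | Algebra 
Carol   | Algebra 


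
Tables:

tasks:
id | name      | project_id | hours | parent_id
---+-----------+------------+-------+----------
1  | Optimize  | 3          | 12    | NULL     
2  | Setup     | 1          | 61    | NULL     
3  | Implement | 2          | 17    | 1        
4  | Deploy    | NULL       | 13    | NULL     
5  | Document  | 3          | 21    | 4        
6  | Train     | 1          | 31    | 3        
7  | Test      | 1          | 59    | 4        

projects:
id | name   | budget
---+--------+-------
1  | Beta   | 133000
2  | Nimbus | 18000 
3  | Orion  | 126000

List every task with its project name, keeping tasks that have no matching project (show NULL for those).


LEFT JOIN keeps every row from tasks (the left table); where project_id has no match in projects, the project columns become NULL. Walk through each task:
  - task 1 (Optimize): project_id=3 -> matches Orion
  - task 2 (Setup): project_id=1 -> matches Beta
  - task 3 (Implement): project_id=2 -> matches Nimbus
  - task 4 (Deploy): project_id=NULL, no match -> kept with NULL
  - task 5 (Document): project_id=3 -> matches Orion
  - task 6 (Train): project_id=1 -> matches Beta
  - task 7 (Test): project_id=1 -> matches Beta
All 7 rows appear; 1 has NULL project.

SQL:
SELECT a.name, b.name AS project
FROM tasks a
LEFT JOIN projects b ON a.project_id = b.id

Result:
name      | project
----------+--------
Optimize  | Orion  
Setup     | Beta   
Implement | Nimbus 
Deploy    | NULL   
Document  | Orion  
Train     | Beta   
Test      | Beta   


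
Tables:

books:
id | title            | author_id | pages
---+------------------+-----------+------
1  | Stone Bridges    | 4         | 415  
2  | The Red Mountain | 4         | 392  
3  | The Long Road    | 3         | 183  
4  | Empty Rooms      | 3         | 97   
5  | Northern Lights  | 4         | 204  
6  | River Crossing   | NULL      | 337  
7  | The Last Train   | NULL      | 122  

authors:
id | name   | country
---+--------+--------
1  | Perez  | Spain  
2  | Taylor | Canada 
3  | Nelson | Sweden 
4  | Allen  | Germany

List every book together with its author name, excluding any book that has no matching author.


INNER JOIN keeps only books rows whose author_id matches an id in authors. Walk through each book:
  - book 1 (Stone Bridges): author_id=4 -> matches Allen
  - book 2 (The Red Mountain): author_id=4 -> matches Allen
  - book 3 (The Long Road): author_id=3 -> matches Nelson
  - book 4 (Empty Rooms): author_id=3 -> matches Nelson
  - book 5 (Northern Lights): author_id=4 -> matches Allen
  - book 6 (River Crossing): author_id=NULL, no match -> dropped
  - book 7 (The Last Train): author_id=NULL, no match -> dropped
So 2 of 7 rows are dropped.

SQL:
SELECT a.title, b.name AS author
FROM books a
INNER JOIN authors b ON a.author_id = b.id

Result:
title            | author
-----------------+-------
Stone Bridges    | Allen 
The Red Mountain | Allen 
The Long Road    | Nelson
Empty Rooms      | Nelson
Northern Lights  | Allen 


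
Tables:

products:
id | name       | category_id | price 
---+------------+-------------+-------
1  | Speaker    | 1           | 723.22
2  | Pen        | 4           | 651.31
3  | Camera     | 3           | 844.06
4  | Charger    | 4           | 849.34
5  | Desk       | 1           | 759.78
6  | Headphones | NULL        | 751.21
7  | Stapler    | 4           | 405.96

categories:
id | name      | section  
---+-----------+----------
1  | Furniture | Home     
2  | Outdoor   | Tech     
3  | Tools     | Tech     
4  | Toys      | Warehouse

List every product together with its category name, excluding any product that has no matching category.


INNER JOIN keeps only products rows whose category_id matches an id in categories. Walk through each product:
  - product 1 (Speaker): category_id=1 -> matches Furniture
  - product 2 (Pen): category_id=4 -> matches Toys
  - product 3 (Camera): category_id=3 -> matches Tools
  - product 4 (Charger): category_id=4 -> matches Toys
  - product 5 (Desk): category_id=1 -> matches Furniture
  - product 6 (Headphones): category_id=NULL, no match -> dropped
  - product 7 (Stapler): category_id=4 -> matches Toys
So 1 of 7 rows is dropped.

SQL:
SELECT a.name, b.name AS category
FROM products a
INNER JOIN categories b ON a.category_id = b.id

Result:
name    | category 
--------+----------
Speaker | Furniture
Pen     | Toys     
Camera  | Tools    
Charger | Toys     
Desk    | Furniture
Stapler | Toys     


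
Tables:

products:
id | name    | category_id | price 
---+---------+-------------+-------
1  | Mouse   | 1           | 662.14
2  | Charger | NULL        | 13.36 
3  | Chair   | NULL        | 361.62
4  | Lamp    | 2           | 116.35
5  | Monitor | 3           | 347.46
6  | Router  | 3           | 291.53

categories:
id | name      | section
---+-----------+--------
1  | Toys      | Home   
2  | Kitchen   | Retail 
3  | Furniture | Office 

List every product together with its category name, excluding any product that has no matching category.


INNER JOIN keeps only products rows whose category_id matches an id in categories. Walk through each product:
  - product 1 (Mouse): category_id=1 -> matches Toys
  - product 2 (Charger): category_id=NULL, no match -> dropped
  - product 3 (Chair): category_id=NULL, no match -> dropped
  - product 4 (Lamp): category_id=2 -> matches Kitchen
  - product 5 (Monitor): category_id=3 -> matches Furniture
  - product 6 (Router): category_id=3 -> matches Furniture
So 2 of 6 rows are dropped.

SQL:
SELECT a.name, b.name AS category
FROM products a
INNER JOIN categories b ON a.category_id = b.id

Result:
name    | category 
--------+----------
Mouse   | Toys     
Lamp    | Kitchen  
Monitor | Furniture
Router  | Furniture


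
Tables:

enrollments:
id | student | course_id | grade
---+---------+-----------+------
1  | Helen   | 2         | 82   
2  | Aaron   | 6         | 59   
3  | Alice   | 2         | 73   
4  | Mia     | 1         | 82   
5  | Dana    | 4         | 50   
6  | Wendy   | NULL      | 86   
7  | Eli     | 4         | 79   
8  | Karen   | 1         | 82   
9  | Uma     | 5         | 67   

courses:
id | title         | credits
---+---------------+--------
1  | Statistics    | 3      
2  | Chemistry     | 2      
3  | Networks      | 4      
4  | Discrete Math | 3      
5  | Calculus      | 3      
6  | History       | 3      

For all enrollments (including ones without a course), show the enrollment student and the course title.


LEFT JOIN keeps every row from enrollments (the left table); where course_id has no match in courses, the course columns become NULL. Walk through each enrollment:
  - enrollment 1 (Helen): course_id=2 -> matches Chemistry
  - enrollment 2 (Aaron): course_id=6 -> matches History
  - enrollment 3 (Alice): course_id=2 -> matches Chemistry
  - enrollment 4 (Mia): course_id=1 -> matches Statistics
  - enrollment 5 (Dana): course_id=4 -> matches Discrete Math
  - enrollment 6 (Wendy): course_id=NULL, no match -> kept with NULL
  - enrollment 7 (Eli): course_id=4 -> matches Discrete Math
  - enrollment 8 (Karen): course_id=1 -> matches Statistics
  - enrollment 9 (Uma): course_id=5 -> matches Calculus
All 9 rows appear; 1 has NULL course.

SQL:
SELECT a.student, b.title AS course
FROM enrollments a
LEFT JOIN courses b ON a.course_id = b.id

Result:
student | course       
--------+--------------
Helen   | Chemistry    
Aaron   | History      
Alice   | Chemistry    
Mia     | Statistics   
Dana    | Discrete Math
Wendy   | NULL         
Eli     | Discrete Math
Karen   | Statistics   
Uma     | Calculus     


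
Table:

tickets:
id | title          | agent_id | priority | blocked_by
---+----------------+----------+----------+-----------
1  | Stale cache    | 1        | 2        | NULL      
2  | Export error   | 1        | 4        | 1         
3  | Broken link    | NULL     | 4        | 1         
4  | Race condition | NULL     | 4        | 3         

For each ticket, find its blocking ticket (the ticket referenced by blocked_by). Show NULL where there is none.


This is a self-join: tickets is joined to a second copy of itself, matching each row's blocked_by to another row's id. Use LEFT JOIN so rows with blocked_by=NULL are kept.
  - ticket 1 (Stale cache): blocked_by=NULL -> NULL
  - ticket 2 (Export error): blocked_by=1 -> Stale cache
  - ticket 3 (Broken link): blocked_by=1 -> Stale cache
  - ticket 4 (Race condition): blocked_by=3 -> Broken link

SQL:
SELECT a.title AS item, b.title AS blocked_by
FROM tickets a
LEFT JOIN tickets b ON a.blocked_by = b.id

Result:
item           | blocked_by 
---------------+------------
Stale cache    | NULL       
Export error   | Stale cache
Broken link    | Stale cache
Race condition | Broken link


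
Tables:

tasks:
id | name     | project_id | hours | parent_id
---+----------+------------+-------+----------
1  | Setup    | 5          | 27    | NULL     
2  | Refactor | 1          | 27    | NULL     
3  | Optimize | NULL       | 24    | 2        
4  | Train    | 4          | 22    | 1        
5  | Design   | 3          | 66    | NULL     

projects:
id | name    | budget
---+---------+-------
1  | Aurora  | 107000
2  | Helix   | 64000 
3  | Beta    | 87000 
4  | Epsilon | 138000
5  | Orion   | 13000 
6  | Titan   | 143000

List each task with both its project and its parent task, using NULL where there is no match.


Two LEFT JOINs from the same base table tasks: one to projects via project_id, one to tasks itself via parent_id. Both are LEFT so every task is preserved.
Match against projects:
  - task 1 (Setup): project_id=5 -> matches Orion
  - task 2 (Refactor): project_id=1 -> matches Aurora
  - task 3 (Optimize): project_id=NULL, no match -> kept with NULL
  - task 4 (Train): project_id=4 -> matches Epsilon
  - task 5 (Design): project_id=3 -> matches Beta
Match against tasks (self):
  - task 1 (Setup): parent_id=NULL -> NULL
  - task 2 (Refactor): parent_id=NULL -> NULL
  - task 3 (Optimize): parent_id=2 -> Refactor
  - task 4 (Train): parent_id=1 -> Setup
  - task 5 (Design): parent_id=NULL -> NULL

SQL:
SELECT a.name, b.name AS project, c.name AS parent
FROM tasks a
LEFT JOIN projects b ON a.project_id = b.id
LEFT JOIN tasks c ON a.parent_id = c.id

Result:
name     | project | parent  
---------+---------+---------
Setup    | Orion   | NULL    
Refactor | Aurora  | NULL    
Optimize | NULL    | Refactor
Train    | Epsilon | Setup   
Design   | Beta    | NULL    


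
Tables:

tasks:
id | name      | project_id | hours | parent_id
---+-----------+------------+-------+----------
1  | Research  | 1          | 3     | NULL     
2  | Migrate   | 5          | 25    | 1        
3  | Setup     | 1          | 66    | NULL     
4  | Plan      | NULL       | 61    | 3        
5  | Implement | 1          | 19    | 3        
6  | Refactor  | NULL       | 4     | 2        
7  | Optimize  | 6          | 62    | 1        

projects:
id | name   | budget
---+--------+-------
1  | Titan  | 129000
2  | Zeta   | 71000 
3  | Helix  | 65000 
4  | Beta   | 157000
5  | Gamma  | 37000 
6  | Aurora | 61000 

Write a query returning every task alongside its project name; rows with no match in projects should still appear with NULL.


LEFT JOIN keeps every row from tasks (the left table); where project_id has no match in projects, the project columns become NULL. Walk through each task:
  - task 1 (Research): project_id=1 -> matches Titan
  - task 2 (Migrate): project_id=5 -> matches Gamma
  - task 3 (Setup): project_id=1 -> matches Titan
  - task 4 (Plan): project_id=NULL, no match -> kept with NULL
  - task 5 (Implement): project_id=1 -> matches Titan
  - task 6 (Refactor): project_id=NULL, no match -> kept with NULL
  - task 7 (Optimize): project_id=6 -> matches Aurora
All 7 rows appear; 2 have NULL project.

SQL:
SELECT a.name, b.name AS project
FROM tasks a
LEFT JOIN projects b ON a.project_id = b.id

Result:
name      | project
----------+--------
Research  | Titan  
Migrate   | Gamma  
Setup     | Titan  
Plan      | NULL   
Implement | Titan  
Refactor  | NULL   
Optimize  | Aurora 


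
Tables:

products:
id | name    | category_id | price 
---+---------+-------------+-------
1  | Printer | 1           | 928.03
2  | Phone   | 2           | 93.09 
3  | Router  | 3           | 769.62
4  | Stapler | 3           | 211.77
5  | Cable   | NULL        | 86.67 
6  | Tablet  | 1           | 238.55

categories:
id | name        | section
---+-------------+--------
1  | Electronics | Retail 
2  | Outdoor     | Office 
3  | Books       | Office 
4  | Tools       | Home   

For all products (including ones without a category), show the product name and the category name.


LEFT JOIN keeps every row from products (the left table); where category_id has no match in categories, the category columns become NULL. Walk through each product:
  - product 1 (Printer): category_id=1 -> matches Electronics
  - product 2 (Phone): category_id=2 -> matches Outdoor
  - product 3 (Router): category_id=3 -> matches Books
  - product 4 (Stapler): category_id=3 -> matches Books
  - product 5 (Cable): category_id=NULL, no match -> kept with NULL
  - product 6 (Tablet): category_id=1 -> matches Electronics
All 6 rows appear; 1 has NULL category.

SQL:
SELECT a.name, b.name AS category
FROM products a
LEFT JOIN categories b ON a.category_id = b.id

Result:
name    | category   
--------+------------
Printer | Electronics
Phone   | Outdoor    
Router  | Books      
Stapler | Books      
Cable   | NULL       
Tablet  | Electronics
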